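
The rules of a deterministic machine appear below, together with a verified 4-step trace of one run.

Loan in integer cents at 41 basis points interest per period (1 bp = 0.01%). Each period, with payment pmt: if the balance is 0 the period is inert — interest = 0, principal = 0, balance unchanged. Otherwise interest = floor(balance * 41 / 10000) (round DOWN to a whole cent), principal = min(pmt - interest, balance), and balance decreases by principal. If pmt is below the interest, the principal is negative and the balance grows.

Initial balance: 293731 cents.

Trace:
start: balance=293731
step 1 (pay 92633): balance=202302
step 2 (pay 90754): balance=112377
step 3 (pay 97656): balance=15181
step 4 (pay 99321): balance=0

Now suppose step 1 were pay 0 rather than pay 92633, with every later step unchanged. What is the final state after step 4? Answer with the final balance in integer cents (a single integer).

9700

(re-executing from step 1 with the substitution; state before step 1: balance=293731)
step 1 (pay 0): balance=294935
step 2 (pay 90754): balance=205390
step 3 (pay 97656): balance=108576
step 4 (pay 99321): balance=9700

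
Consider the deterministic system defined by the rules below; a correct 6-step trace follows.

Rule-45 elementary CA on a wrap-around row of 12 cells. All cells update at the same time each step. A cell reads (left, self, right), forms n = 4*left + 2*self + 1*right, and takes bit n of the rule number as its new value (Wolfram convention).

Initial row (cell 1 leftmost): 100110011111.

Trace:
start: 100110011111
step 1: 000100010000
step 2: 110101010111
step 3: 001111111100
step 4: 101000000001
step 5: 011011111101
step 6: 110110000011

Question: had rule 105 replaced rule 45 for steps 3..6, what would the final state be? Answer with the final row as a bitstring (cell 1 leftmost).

111111111111

(re-executing steps 3..6 under rule 105; state before step 3: 110101010111)
step 3: 011010101100
step 4: 011101011101
step 5: 110110110110
step 6: 111111111111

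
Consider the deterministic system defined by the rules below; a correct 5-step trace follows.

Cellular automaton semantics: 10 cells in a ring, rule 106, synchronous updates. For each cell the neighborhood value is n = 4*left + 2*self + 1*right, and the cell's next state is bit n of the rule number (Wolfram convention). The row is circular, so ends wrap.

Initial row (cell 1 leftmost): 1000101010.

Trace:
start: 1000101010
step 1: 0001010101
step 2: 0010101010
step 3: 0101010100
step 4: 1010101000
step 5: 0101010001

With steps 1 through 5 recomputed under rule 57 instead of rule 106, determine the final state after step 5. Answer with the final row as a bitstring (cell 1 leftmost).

1010101010

(re-executing steps 1..5 under rule 57; state before step 1: 1000101010)
step 1: 0110010101
step 2: 1101001010
step 3: 1010100101
step 4: 0101010011
step 5: 1010101010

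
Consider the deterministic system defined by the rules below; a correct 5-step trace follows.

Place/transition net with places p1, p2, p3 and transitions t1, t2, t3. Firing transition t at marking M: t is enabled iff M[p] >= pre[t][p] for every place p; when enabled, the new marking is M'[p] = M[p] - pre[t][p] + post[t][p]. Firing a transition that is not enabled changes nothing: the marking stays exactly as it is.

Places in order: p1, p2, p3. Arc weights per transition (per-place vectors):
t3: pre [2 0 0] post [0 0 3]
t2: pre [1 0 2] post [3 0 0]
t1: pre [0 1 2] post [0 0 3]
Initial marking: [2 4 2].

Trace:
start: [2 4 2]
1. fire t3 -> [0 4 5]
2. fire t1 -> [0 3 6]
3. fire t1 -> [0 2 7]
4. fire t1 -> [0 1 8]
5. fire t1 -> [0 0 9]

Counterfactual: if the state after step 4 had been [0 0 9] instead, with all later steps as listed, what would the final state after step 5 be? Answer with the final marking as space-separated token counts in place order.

0 0 9

state after step 4 := [0 0 9]
5. fire t1 -> [0 0 9]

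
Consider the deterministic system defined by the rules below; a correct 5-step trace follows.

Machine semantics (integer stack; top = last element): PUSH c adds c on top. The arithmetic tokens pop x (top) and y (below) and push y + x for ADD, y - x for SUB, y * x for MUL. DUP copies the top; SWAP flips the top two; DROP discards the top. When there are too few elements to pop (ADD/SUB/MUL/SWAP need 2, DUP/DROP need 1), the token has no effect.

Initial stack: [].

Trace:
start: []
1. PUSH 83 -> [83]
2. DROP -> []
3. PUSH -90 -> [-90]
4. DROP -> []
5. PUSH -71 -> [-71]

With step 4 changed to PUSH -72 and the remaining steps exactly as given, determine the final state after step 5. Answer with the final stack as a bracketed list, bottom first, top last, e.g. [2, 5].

[-90, -72, -71]

(re-executing from step 4 with the substitution; state before step 4: [-90])
4. PUSH -72 -> [-90, -72]
5. PUSH -71 -> [-90, -72, -71]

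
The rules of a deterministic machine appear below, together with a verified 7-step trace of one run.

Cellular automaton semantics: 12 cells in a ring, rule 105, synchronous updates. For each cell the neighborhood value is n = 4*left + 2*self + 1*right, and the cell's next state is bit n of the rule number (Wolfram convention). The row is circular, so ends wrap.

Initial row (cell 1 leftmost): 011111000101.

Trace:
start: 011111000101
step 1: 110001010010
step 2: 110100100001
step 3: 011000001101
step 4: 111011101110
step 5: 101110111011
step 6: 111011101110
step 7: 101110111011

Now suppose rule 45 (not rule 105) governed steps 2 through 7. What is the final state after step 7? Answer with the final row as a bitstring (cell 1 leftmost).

(re-executing steps 2..7 under rule 45; state before step 2: 110001010010)
step 2: 100101110011
step 3: 000111000010
step 4: 110100011010
step 5: 101101010111
step 6: 011011111100
step 7: 010110000001

010110000001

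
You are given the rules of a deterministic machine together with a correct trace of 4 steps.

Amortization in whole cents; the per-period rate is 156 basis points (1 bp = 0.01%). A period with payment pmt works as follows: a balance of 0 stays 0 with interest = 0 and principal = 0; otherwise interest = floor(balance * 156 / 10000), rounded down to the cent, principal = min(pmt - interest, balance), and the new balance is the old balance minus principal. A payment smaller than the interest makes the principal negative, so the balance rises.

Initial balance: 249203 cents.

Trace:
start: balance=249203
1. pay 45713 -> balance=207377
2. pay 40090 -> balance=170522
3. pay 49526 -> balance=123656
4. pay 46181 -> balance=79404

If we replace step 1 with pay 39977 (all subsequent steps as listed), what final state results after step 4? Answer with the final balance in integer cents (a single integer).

85412

(re-executing from step 1 with the substitution; state before step 1: balance=249203)
1. pay 39977 -> balance=213113
2. pay 40090 -> balance=176347
3. pay 49526 -> balance=129572
4. pay 46181 -> balance=85412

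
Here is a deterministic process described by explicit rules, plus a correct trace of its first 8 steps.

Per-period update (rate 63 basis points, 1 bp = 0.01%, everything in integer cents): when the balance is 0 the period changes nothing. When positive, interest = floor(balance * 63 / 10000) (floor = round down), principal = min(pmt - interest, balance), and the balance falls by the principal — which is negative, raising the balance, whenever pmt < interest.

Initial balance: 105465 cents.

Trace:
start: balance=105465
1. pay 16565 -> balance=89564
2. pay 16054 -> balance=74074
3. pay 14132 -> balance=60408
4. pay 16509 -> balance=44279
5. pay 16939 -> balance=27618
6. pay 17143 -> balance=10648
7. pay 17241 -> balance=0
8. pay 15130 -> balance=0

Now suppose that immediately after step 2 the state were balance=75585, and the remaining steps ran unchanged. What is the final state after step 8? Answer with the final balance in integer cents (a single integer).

0

state after step 2 := balance=75585
3. pay 14132 -> balance=61929
4. pay 16509 -> balance=45810
5. pay 16939 -> balance=29159
6. pay 17143 -> balance=12199
7. pay 17241 -> balance=0
8. pay 15130 -> balance=0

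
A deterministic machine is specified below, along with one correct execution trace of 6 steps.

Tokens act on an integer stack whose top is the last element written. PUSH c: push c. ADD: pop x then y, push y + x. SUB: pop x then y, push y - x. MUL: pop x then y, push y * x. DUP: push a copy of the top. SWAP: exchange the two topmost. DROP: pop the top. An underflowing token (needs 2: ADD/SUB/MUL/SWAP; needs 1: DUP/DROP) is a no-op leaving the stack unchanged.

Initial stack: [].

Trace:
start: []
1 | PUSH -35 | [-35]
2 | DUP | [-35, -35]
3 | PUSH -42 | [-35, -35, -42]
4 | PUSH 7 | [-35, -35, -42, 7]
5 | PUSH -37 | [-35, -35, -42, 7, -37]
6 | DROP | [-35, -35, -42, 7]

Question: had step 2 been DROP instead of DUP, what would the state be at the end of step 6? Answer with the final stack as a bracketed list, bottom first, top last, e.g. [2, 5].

(re-executing from step 2 with the substitution; state before step 2: [-35])
2 | DROP | []
3 | PUSH -42 | [-42]
4 | PUSH 7 | [-42, 7]
5 | PUSH -37 | [-42, 7, -37]
6 | DROP | [-42, 7]

[-42, 7]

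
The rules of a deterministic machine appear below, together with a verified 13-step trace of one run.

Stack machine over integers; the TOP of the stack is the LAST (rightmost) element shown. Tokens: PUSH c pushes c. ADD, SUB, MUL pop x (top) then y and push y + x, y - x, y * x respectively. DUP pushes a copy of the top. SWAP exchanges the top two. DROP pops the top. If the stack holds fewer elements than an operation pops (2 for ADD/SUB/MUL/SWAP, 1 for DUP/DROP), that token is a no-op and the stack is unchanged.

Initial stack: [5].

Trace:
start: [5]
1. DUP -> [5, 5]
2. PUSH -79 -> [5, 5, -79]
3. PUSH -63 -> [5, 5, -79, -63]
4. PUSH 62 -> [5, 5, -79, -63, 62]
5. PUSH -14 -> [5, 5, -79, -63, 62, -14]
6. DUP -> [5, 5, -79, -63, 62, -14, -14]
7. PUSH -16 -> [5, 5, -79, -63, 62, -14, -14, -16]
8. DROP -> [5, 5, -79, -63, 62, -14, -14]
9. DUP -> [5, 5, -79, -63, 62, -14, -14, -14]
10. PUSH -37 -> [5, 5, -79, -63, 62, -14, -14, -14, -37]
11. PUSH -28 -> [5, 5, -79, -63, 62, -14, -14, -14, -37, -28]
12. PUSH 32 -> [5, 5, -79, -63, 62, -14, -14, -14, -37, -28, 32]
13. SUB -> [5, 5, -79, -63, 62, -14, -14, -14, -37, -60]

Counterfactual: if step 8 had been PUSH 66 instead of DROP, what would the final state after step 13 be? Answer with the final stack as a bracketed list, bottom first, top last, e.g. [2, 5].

[5, 5, -79, -63, 62, -14, -14, -16, 66, 66, -37, -60]

(re-executing from step 8 with the substitution; state before step 8: [5, 5, -79, -63, 62, -14, -14, -16])
8. PUSH 66 -> [5, 5, -79, -63, 62, -14, -14, -16, 66]
9. DUP -> [5, 5, -79, -63, 62, -14, -14, -16, 66, 66]
10. PUSH -37 -> [5, 5, -79, -63, 62, -14, -14, -16, 66, 66, -37]
11. PUSH -28 -> [5, 5, -79, -63, 62, -14, -14, -16, 66, 66, -37, -28]
12. PUSH 32 -> [5, 5, -79, -63, 62, -14, -14, -16, 66, 66, -37, -28, 32]
13. SUB -> [5, 5, -79, -63, 62, -14, -14, -16, 66, 66, -37, -60]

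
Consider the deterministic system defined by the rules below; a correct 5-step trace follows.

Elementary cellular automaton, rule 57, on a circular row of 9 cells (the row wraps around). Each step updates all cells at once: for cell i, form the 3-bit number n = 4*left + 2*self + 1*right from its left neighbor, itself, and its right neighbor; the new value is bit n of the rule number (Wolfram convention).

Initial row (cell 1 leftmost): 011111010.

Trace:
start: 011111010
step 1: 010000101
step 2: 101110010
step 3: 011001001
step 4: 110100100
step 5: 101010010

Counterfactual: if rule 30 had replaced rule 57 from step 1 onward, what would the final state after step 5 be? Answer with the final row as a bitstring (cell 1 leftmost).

(re-executing steps 1..5 under rule 30; state before step 1: 011111010)
step 1: 110000011
step 2: 001000110
step 3: 011101101
step 4: 010001001
step 5: 011011111

011011111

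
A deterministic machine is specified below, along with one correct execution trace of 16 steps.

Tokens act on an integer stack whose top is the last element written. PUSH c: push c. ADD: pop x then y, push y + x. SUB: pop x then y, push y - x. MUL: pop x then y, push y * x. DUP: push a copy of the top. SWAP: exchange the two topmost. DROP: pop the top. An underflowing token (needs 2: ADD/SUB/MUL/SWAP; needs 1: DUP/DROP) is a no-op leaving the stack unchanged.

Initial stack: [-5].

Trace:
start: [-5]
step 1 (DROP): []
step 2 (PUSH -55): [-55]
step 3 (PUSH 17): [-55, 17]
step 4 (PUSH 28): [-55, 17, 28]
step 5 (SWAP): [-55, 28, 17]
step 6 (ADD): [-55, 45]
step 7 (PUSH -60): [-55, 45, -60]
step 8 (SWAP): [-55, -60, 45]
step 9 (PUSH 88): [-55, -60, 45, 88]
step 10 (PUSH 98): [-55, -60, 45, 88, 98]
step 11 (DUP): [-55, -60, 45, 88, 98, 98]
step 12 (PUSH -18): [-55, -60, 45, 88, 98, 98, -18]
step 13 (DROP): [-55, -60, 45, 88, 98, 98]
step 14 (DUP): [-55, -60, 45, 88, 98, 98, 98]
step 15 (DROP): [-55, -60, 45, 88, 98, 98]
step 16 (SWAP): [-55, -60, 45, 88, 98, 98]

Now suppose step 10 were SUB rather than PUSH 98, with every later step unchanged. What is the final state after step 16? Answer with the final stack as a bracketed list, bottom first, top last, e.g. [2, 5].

(re-executing from step 10 with the substitution; state before step 10: [-55, -60, 45, 88])
step 10 (SUB): [-55, -60, -43]
step 11 (DUP): [-55, -60, -43, -43]
step 12 (PUSH -18): [-55, -60, -43, -43, -18]
step 13 (DROP): [-55, -60, -43, -43]
step 14 (DUP): [-55, -60, -43, -43, -43]
step 15 (DROP): [-55, -60, -43, -43]
step 16 (SWAP): [-55, -60, -43, -43]

[-55, -60, -43, -43]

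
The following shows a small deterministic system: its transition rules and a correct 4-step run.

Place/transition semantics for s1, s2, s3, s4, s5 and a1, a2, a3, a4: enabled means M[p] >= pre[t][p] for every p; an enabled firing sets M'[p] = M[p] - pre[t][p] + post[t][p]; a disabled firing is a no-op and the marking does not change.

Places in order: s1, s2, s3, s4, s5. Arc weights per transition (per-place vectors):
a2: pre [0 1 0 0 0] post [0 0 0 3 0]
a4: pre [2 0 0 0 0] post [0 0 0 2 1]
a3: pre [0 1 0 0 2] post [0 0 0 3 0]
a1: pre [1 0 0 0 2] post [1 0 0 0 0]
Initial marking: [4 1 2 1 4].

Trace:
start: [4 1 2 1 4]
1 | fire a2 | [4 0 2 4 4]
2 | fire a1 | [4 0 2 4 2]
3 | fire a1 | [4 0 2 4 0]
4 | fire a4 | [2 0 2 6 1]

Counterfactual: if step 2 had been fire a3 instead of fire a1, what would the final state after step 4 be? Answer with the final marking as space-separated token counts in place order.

2 0 2 6 3

(re-executing from step 2 with the substitution; state before step 2: [4 0 2 4 4])
2 | fire a3 | [4 0 2 4 4]
3 | fire a1 | [4 0 2 4 2]
4 | fire a4 | [2 0 2 6 3]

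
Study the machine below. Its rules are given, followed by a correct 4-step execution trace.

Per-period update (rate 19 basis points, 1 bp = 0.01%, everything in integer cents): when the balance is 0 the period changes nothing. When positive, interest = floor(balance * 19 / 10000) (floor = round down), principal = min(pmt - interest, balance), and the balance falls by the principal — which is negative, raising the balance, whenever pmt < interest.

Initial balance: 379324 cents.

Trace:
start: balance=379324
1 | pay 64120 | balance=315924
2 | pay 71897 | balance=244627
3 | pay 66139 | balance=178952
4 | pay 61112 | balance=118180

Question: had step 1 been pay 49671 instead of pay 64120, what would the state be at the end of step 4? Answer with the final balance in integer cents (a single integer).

132711

(re-executing from step 1 with the substitution; state before step 1: balance=379324)
1 | pay 49671 | balance=330373
2 | pay 71897 | balance=259103
3 | pay 66139 | balance=193456
4 | pay 61112 | balance=132711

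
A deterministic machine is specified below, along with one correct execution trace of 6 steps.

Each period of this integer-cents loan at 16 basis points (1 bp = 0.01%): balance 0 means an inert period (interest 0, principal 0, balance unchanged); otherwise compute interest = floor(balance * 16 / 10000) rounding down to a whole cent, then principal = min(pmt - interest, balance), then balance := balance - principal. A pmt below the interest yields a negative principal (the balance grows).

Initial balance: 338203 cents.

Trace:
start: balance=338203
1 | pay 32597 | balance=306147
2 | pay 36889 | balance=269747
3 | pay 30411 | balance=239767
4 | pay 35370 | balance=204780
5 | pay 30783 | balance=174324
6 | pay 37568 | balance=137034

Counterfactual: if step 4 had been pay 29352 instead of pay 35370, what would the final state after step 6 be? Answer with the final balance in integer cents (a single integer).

143072

(re-executing from step 4 with the substitution; state before step 4: balance=239767)
4 | pay 29352 | balance=210798
5 | pay 30783 | balance=180352
6 | pay 37568 | balance=143072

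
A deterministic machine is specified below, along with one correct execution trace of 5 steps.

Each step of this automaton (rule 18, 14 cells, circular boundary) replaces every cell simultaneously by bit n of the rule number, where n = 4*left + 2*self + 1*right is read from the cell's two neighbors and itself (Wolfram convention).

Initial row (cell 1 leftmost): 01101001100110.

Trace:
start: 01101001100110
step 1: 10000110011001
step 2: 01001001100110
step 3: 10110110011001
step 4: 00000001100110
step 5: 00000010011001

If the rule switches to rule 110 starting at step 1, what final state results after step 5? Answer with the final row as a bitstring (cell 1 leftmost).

11100011101110

(re-executing steps 1..5 under rule 110; state before step 1: 01101001100110)
step 1: 11111011101110
step 2: 10001110111011
step 3: 10011011101110
step 4: 10111110111011
step 5: 11100011101110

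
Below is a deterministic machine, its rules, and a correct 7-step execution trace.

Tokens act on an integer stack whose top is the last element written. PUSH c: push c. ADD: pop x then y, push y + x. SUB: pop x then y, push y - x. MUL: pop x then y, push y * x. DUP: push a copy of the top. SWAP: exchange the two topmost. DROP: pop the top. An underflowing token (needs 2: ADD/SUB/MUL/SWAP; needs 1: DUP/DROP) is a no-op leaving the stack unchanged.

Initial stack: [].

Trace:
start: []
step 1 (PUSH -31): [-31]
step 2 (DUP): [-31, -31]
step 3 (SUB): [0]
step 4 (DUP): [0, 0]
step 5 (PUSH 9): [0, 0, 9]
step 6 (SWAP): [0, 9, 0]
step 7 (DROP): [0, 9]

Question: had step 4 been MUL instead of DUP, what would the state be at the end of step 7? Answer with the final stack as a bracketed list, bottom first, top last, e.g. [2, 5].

(re-executing from step 4 with the substitution; state before step 4: [0])
step 4 (MUL): [0]
step 5 (PUSH 9): [0, 9]
step 6 (SWAP): [9, 0]
step 7 (DROP): [9]

[9]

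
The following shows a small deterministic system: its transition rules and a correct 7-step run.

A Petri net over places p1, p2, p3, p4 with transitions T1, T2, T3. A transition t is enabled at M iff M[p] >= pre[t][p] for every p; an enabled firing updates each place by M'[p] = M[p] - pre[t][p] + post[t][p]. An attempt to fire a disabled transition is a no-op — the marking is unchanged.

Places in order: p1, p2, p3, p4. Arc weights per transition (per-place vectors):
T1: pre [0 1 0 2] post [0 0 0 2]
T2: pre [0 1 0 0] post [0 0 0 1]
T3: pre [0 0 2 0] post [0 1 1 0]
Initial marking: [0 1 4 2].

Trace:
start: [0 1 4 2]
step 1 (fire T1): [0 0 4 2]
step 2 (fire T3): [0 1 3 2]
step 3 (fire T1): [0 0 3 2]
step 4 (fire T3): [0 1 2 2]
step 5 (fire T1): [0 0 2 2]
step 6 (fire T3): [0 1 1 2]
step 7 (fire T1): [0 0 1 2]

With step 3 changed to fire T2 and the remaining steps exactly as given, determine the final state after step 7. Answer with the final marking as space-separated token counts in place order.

(re-executing from step 3 with the substitution; state before step 3: [0 1 3 2])
step 3 (fire T2): [0 0 3 3]
step 4 (fire T3): [0 1 2 3]
step 5 (fire T1): [0 0 2 3]
step 6 (fire T3): [0 1 1 3]
step 7 (fire T1): [0 0 1 3]

0 0 1 3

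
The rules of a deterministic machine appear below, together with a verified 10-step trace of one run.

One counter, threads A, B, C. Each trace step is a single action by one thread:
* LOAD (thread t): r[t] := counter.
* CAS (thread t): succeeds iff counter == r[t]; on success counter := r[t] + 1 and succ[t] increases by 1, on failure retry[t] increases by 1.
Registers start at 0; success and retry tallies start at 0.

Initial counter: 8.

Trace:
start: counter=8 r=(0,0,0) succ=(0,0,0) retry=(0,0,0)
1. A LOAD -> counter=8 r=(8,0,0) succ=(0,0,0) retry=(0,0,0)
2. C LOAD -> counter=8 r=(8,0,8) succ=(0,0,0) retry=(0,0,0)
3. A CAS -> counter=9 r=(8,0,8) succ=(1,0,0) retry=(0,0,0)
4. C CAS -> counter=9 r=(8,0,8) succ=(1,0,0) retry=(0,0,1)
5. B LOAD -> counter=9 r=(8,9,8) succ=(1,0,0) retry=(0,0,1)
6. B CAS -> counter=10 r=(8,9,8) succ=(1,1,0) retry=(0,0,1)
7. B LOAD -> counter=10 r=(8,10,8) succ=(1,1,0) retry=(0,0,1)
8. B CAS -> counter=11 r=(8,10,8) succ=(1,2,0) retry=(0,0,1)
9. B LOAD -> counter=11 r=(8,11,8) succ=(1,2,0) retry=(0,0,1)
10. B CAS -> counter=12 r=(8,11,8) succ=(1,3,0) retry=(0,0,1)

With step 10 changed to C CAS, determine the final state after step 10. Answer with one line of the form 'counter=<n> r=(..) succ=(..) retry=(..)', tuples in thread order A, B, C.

(re-executing from step 10 with the substitution; state before step 10: counter=11 r=(8,11,8) succ=(1,2,0) retry=(0,0,1))
10. C CAS -> counter=11 r=(8,11,8) succ=(1,2,0) retry=(0,0,2)

counter=11 r=(8,11,8) succ=(1,2,0) retry=(0,0,2)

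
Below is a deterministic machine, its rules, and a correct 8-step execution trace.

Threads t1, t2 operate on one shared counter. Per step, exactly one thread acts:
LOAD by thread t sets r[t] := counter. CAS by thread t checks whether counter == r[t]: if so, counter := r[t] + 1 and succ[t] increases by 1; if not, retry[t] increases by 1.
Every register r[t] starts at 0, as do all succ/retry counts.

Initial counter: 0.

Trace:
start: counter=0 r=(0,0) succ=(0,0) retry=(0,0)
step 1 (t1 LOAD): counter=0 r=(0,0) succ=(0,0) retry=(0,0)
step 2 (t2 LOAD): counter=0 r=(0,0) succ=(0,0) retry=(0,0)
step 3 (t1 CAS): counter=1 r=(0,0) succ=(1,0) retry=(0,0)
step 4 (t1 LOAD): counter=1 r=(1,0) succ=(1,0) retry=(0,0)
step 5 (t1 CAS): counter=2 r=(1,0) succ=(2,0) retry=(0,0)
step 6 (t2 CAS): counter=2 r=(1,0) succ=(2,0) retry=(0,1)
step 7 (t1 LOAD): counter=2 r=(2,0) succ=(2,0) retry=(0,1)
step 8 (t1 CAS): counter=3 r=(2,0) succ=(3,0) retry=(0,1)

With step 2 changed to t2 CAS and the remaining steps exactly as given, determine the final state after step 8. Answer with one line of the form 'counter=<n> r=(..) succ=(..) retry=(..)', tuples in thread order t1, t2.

(re-executing from step 2 with the substitution; state before step 2: counter=0 r=(0,0) succ=(0,0) retry=(0,0))
step 2 (t2 CAS): counter=1 r=(0,0) succ=(0,1) retry=(0,0)
step 3 (t1 CAS): counter=1 r=(0,0) succ=(0,1) retry=(1,0)
step 4 (t1 LOAD): counter=1 r=(1,0) succ=(0,1) retry=(1,0)
step 5 (t1 CAS): counter=2 r=(1,0) succ=(1,1) retry=(1,0)
step 6 (t2 CAS): counter=2 r=(1,0) succ=(1,1) retry=(1,1)
step 7 (t1 LOAD): counter=2 r=(2,0) succ=(1,1) retry=(1,1)
step 8 (t1 CAS): counter=3 r=(2,0) succ=(2,1) retry=(1,1)

counter=3 r=(2,0) succ=(2,1) retry=(1,1)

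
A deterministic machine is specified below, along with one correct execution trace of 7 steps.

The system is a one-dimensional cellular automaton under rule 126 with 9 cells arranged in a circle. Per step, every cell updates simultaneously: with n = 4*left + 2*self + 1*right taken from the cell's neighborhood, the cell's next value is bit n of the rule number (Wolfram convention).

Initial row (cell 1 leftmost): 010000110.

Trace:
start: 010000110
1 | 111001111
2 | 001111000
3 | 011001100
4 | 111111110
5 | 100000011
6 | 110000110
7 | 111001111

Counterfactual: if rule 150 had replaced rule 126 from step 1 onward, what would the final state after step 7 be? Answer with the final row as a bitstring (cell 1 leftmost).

(re-executing steps 1..7 under rule 150; state before step 1: 010000110)
1 | 111001001
2 | 110111110
3 | 000011100
4 | 000101010
5 | 001101011
6 | 110001000
7 | 001011101

001011101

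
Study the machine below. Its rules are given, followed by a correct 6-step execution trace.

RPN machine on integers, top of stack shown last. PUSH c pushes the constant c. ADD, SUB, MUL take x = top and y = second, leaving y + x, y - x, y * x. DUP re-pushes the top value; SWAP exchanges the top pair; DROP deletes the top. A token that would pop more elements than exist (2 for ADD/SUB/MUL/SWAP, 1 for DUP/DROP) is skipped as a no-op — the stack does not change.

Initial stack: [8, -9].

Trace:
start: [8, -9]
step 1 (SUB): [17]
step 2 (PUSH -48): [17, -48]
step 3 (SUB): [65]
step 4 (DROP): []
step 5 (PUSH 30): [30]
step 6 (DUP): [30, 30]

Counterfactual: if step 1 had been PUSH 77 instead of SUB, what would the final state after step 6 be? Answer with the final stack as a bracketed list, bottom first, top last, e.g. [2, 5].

[8, -9, 30, 30]

(re-executing from step 1 with the substitution; state before step 1: [8, -9])
step 1 (PUSH 77): [8, -9, 77]
step 2 (PUSH -48): [8, -9, 77, -48]
step 3 (SUB): [8, -9, 125]
step 4 (DROP): [8, -9]
step 5 (PUSH 30): [8, -9, 30]
step 6 (DUP): [8, -9, 30, 30]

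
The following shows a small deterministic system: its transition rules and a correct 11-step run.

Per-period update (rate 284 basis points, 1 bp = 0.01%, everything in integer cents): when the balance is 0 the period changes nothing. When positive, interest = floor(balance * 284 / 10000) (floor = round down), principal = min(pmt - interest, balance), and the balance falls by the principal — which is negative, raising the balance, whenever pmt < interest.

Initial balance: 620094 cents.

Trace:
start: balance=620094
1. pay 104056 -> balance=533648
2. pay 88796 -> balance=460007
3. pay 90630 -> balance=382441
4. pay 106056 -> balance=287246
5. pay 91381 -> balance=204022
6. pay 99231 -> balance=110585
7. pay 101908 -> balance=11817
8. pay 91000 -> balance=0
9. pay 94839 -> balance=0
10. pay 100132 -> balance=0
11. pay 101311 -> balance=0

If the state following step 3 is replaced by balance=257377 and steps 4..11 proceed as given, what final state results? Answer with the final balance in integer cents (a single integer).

state after step 3 := balance=257377
4. pay 106056 -> balance=158630
5. pay 91381 -> balance=71754
6. pay 99231 -> balance=0
7. pay 101908 -> balance=0
8. pay 91000 -> balance=0
9. pay 94839 -> balance=0
10. pay 100132 -> balance=0
11. pay 101311 -> balance=0

0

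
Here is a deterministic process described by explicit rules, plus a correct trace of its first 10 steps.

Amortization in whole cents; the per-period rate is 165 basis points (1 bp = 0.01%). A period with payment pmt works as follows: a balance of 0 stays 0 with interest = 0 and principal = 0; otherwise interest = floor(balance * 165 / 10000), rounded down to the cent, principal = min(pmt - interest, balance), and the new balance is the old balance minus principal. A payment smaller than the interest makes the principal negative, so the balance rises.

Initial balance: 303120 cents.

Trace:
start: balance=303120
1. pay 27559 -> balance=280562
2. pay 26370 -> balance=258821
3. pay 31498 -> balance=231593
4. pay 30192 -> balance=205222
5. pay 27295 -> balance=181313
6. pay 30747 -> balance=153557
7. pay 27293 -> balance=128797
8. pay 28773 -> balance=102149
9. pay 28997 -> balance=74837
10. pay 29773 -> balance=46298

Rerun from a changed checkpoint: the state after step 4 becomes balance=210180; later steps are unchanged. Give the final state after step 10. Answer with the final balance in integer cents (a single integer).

51767

state after step 4 := balance=210180
5. pay 27295 -> balance=186352
6. pay 30747 -> balance=158679
7. pay 27293 -> balance=134004
8. pay 28773 -> balance=107442
9. pay 28997 -> balance=80217
10. pay 29773 -> balance=51767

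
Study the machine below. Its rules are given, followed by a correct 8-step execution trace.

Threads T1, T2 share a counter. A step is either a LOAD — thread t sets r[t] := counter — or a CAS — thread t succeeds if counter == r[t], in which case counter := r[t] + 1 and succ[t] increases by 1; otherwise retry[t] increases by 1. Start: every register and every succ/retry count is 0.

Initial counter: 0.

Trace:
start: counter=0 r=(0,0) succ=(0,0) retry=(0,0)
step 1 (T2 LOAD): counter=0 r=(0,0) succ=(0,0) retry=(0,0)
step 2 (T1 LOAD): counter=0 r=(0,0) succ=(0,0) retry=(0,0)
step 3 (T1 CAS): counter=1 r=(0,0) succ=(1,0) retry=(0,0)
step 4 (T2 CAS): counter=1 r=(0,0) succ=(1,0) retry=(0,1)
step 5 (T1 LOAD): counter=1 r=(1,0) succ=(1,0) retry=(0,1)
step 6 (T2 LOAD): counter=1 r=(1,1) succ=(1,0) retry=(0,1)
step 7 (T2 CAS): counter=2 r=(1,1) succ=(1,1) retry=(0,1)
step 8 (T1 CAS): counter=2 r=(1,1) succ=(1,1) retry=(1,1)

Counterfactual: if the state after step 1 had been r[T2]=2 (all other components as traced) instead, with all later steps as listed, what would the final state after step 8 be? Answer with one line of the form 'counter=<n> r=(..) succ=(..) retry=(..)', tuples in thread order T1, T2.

state after step 1 := counter=0 r=(0,2) succ=(0,0) retry=(0,0)
step 2 (T1 LOAD): counter=0 r=(0,2) succ=(0,0) retry=(0,0)
step 3 (T1 CAS): counter=1 r=(0,2) succ=(1,0) retry=(0,0)
step 4 (T2 CAS): counter=1 r=(0,2) succ=(1,0) retry=(0,1)
step 5 (T1 LOAD): counter=1 r=(1,2) succ=(1,0) retry=(0,1)
step 6 (T2 LOAD): counter=1 r=(1,1) succ=(1,0) retry=(0,1)
step 7 (T2 CAS): counter=2 r=(1,1) succ=(1,1) retry=(0,1)
step 8 (T1 CAS): counter=2 r=(1,1) succ=(1,1) retry=(1,1)

counter=2 r=(1,1) succ=(1,1) retry=(1,1)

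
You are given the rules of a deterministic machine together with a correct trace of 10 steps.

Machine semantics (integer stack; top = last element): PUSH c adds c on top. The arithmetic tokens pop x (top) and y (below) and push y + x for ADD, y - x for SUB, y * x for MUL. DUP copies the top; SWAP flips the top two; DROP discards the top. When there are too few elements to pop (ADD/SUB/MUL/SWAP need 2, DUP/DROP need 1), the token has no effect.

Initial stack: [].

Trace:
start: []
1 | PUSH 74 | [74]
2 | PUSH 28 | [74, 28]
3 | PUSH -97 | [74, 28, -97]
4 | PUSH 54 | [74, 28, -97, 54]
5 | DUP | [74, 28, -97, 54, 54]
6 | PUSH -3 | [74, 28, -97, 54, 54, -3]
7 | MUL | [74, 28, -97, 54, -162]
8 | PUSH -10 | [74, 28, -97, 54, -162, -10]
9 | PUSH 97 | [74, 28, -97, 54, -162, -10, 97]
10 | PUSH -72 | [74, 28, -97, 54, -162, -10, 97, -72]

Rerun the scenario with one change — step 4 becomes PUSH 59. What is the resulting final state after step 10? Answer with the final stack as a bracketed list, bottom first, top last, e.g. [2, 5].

[74, 28, -97, 59, -177, -10, 97, -72]

(re-executing from step 4 with the substitution; state before step 4: [74, 28, -97])
4 | PUSH 59 | [74, 28, -97, 59]
5 | DUP | [74, 28, -97, 59, 59]
6 | PUSH -3 | [74, 28, -97, 59, 59, -3]
7 | MUL | [74, 28, -97, 59, -177]
8 | PUSH -10 | [74, 28, -97, 59, -177, -10]
9 | PUSH 97 | [74, 28, -97, 59, -177, -10, 97]
10 | PUSH -72 | [74, 28, -97, 59, -177, -10, 97, -72]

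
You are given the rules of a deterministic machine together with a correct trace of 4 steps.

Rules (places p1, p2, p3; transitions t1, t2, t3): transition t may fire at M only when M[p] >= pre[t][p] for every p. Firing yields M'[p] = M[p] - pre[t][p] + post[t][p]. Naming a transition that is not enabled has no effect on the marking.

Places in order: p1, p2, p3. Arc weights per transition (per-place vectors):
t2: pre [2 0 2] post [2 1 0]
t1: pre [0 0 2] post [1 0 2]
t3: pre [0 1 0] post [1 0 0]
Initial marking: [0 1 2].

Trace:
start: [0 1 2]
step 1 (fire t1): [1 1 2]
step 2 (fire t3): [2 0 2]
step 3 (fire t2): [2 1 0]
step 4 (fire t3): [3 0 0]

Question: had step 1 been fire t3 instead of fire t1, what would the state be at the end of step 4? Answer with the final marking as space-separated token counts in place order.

(re-executing from step 1 with the substitution; state before step 1: [0 1 2])
step 1 (fire t3): [1 0 2]
step 2 (fire t3): [1 0 2]
step 3 (fire t2): [1 0 2]
step 4 (fire t3): [1 0 2]

1 0 2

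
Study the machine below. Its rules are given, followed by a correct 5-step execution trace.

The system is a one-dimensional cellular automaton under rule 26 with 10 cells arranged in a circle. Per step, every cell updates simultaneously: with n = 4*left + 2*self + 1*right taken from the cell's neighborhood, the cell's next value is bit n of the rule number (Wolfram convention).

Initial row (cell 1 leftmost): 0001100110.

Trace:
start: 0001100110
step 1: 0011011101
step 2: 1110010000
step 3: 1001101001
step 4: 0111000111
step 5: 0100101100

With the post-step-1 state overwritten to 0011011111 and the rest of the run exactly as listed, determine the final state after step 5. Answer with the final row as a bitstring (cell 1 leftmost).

state after step 1 := 0011011111
step 2: 1110010000
step 3: 1001101001
step 4: 0111000111
step 5: 0100101100

0100101100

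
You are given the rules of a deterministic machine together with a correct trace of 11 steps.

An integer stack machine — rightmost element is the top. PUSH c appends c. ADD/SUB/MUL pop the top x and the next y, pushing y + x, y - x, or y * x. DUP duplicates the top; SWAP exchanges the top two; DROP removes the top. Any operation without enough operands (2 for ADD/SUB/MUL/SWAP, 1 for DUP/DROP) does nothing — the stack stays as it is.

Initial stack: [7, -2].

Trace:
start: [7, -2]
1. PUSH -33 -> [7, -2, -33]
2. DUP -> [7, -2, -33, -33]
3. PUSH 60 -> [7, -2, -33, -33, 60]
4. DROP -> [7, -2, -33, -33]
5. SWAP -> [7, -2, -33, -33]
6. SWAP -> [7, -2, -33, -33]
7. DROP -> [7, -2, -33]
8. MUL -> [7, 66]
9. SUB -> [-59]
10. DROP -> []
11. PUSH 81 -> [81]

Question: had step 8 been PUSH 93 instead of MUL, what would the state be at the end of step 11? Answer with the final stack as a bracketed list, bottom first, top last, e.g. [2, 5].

[7, -2, 81]

(re-executing from step 8 with the substitution; state before step 8: [7, -2, -33])
8. PUSH 93 -> [7, -2, -33, 93]
9. SUB -> [7, -2, -126]
10. DROP -> [7, -2]
11. PUSH 81 -> [7, -2, 81]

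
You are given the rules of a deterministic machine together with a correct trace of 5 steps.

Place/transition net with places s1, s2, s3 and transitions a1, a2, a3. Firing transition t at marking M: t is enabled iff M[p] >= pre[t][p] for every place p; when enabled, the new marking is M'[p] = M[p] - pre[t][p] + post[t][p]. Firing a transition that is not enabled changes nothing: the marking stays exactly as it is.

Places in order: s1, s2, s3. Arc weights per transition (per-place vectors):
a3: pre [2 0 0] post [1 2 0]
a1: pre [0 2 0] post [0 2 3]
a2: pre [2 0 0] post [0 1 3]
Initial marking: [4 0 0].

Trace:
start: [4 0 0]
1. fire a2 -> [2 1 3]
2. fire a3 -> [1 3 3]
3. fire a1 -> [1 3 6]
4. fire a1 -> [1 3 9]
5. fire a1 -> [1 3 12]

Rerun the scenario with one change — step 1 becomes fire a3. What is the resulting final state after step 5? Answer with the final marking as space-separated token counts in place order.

(re-executing from step 1 with the substitution; state before step 1: [4 0 0])
1. fire a3 -> [3 2 0]
2. fire a3 -> [2 4 0]
3. fire a1 -> [2 4 3]
4. fire a1 -> [2 4 6]
5. fire a1 -> [2 4 9]

2 4 9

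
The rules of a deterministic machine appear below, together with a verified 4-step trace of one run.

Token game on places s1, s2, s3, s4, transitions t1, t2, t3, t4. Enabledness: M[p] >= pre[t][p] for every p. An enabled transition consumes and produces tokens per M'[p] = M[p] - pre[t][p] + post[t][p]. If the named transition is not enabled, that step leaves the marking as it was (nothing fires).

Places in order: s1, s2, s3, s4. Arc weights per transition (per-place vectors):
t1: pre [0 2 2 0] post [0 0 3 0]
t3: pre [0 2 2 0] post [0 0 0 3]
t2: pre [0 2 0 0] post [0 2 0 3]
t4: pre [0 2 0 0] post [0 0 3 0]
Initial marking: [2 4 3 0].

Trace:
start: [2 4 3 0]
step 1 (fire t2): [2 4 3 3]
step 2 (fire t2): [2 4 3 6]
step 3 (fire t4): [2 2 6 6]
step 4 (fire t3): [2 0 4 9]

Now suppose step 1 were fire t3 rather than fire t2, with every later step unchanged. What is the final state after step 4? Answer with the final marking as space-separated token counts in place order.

2 0 4 6

(re-executing from step 1 with the substitution; state before step 1: [2 4 3 0])
step 1 (fire t3): [2 2 1 3]
step 2 (fire t2): [2 2 1 6]
step 3 (fire t4): [2 0 4 6]
step 4 (fire t3): [2 0 4 6]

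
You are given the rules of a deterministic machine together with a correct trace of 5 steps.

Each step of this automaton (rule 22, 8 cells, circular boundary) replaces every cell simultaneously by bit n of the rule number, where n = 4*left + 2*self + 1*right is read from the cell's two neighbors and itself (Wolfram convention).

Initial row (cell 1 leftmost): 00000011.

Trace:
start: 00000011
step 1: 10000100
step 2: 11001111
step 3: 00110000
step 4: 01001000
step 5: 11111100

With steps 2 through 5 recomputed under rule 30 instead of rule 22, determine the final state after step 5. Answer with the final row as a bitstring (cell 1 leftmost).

(re-executing steps 2..5 under rule 30; state before step 2: 10000100)
step 2: 11001111
step 3: 00111000
step 4: 01100100
step 5: 11011110

11011110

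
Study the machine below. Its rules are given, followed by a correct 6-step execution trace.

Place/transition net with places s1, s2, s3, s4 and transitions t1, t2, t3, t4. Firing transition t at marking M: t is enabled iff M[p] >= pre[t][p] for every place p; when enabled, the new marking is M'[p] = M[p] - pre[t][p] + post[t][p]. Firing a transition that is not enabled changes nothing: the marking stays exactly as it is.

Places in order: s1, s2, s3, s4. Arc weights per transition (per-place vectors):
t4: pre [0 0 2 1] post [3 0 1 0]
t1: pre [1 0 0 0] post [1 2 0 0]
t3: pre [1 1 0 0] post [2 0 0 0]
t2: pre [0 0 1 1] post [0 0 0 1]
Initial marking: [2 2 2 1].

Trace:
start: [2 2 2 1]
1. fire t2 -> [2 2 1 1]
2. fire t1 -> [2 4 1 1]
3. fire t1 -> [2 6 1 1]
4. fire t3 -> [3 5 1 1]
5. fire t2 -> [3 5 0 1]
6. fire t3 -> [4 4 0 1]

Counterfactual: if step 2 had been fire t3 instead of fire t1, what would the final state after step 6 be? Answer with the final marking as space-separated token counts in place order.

(re-executing from step 2 with the substitution; state before step 2: [2 2 1 1])
2. fire t3 -> [3 1 1 1]
3. fire t1 -> [3 3 1 1]
4. fire t3 -> [4 2 1 1]
5. fire t2 -> [4 2 0 1]
6. fire t3 -> [5 1 0 1]

5 1 0 1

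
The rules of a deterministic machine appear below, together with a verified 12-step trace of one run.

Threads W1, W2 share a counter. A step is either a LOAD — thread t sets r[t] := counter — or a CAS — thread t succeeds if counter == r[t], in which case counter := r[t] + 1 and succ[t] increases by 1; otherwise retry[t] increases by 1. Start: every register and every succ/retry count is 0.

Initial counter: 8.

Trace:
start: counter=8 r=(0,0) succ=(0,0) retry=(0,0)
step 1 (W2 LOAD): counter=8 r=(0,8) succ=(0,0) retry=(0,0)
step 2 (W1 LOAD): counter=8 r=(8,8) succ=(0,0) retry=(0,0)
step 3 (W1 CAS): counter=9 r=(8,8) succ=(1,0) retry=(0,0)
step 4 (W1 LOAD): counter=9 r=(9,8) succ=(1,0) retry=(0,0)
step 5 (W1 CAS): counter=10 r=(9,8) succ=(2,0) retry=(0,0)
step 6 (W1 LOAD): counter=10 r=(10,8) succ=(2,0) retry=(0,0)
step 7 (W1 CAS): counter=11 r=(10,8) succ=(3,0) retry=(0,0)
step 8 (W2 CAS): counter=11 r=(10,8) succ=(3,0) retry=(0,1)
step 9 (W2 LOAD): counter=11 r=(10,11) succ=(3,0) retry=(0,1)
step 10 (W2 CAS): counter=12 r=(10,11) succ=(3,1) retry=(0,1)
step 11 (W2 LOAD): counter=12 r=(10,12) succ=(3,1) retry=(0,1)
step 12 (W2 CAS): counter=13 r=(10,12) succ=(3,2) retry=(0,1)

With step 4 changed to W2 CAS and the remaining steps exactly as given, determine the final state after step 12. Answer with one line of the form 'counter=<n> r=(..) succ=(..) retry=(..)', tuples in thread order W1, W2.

counter=12 r=(9,11) succ=(2,2) retry=(1,2)

(re-executing from step 4 with the substitution; state before step 4: counter=9 r=(8,8) succ=(1,0) retry=(0,0))
step 4 (W2 CAS): counter=9 r=(8,8) succ=(1,0) retry=(0,1)
step 5 (W1 CAS): counter=9 r=(8,8) succ=(1,0) retry=(1,1)
step 6 (W1 LOAD): counter=9 r=(9,8) succ=(1,0) retry=(1,1)
step 7 (W1 CAS): counter=10 r=(9,8) succ=(2,0) retry=(1,1)
step 8 (W2 CAS): counter=10 r=(9,8) succ=(2,0) retry=(1,2)
step 9 (W2 LOAD): counter=10 r=(9,10) succ=(2,0) retry=(1,2)
step 10 (W2 CAS): counter=11 r=(9,10) succ=(2,1) retry=(1,2)
step 11 (W2 LOAD): counter=11 r=(9,11) succ=(2,1) retry=(1,2)
step 12 (W2 CAS): counter=12 r=(9,11) succ=(2,2) retry=(1,2)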